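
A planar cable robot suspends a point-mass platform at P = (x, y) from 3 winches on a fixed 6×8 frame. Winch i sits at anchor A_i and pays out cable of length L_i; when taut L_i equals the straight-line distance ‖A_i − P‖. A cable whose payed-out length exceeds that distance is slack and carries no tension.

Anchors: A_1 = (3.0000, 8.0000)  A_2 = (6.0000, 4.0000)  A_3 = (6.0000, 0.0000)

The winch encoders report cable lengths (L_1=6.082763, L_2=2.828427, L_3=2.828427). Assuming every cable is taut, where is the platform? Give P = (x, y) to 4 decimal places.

(4.0000, 2.0000)

each cable: (A_i−P)·(A_i−P) = L_i²; let q_i = ‖A_i‖²−L_i²
q_1 = 9.0000+64.0000−37.0000 = 36.0000
row 1: -6.0000x + 8.0000y = -8.0000  (q_2=44.0000)
row 2: -6.0000x + 16.0000y = 8.0000  (q_3=28.0000)
Cramer on rows 1–2 → x = 4.0000, y = 2.0000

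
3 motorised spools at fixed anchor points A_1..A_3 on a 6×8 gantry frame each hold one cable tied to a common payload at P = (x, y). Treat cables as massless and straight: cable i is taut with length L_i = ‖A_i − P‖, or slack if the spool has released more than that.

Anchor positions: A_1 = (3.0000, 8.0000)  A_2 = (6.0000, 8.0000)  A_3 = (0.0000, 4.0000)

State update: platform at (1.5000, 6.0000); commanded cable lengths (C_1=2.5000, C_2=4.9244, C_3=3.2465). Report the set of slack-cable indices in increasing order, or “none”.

cable 1: √((1.5000)²+(2.0000)²)=2.5000, C_1=2.5000: taut
cable 2: √((4.5000)²+(2.0000)²)=4.9244, C_2=4.9244: taut
cable 3: √((-1.5000)²+(-2.0000)²)=2.5000, C_3=3.2465: slack

3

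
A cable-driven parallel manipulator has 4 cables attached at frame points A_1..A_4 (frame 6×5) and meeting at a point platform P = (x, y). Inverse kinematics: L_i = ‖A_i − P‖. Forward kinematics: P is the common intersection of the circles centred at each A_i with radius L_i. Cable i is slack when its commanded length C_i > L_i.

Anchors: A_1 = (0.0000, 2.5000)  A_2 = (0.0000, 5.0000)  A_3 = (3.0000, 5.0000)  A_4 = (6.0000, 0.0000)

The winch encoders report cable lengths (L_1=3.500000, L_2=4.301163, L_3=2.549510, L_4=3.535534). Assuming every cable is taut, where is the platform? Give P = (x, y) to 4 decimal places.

(3.5000, 2.5000)

expand ‖A_i−P‖²=L_i² and subtract eq 1 (q_i ≔ ‖A_i‖²−L_i²)
q_1 = 0.0000+6.2500−12.2500 = -6.0000
eq1−eq2 → [0.0000  -5.0000]·P = -12.5000
eq1−eq3 → [-6.0000  -5.0000]·P = -33.5000
eq1−eq4 → [-12.0000  5.0000]·P = -29.5000
2×2 solve → P = (3.5000, 2.5000)
check cable 4: ‖A_4−P‖² = 12.5000 ≈ L_4² = 12.5000 ✓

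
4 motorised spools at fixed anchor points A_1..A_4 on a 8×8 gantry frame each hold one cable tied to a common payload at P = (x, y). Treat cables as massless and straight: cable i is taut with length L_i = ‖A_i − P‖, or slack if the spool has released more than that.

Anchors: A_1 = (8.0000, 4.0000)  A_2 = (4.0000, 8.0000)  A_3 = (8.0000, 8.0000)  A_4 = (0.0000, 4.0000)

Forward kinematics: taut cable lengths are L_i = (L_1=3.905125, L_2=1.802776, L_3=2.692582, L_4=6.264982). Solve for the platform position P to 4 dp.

(5.5000, 7.0000)

circle eqns → linear via eq_j − eq_1; set q_j = A_j·A_j − L_j²
q_1 = 64.0000+16.0000−15.2500 = 64.7500
8.0000·x − 8.0000·y = q_1−q_2 = -12.0000
0.0000·x − 8.0000·y = q_1−q_3 = -56.0000
16.0000·x + 0.0000·y = q_1−q_4 = 88.0000
solve first two rows → x=5.5000, y=7.0000
check cable 4: ‖A_4−P‖² = 39.2500 ≈ L_4² = 39.2500 ✓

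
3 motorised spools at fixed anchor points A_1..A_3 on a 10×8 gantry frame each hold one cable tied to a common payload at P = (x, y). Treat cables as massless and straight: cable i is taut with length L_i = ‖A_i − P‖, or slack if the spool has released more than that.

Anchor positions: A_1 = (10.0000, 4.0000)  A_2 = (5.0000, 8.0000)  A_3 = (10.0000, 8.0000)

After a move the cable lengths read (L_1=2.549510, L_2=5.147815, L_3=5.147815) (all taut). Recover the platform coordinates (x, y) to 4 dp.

each cable: (A_i−P)·(A_i−P) = L_i²; let k_i = ‖A_i‖²−L_i²
k_1 = 100.0000+16.0000−6.5000 = 109.5000
row 1: 10.0000x − 8.0000y = 47.0000  (k_2=62.5000)
row 2: 0.0000x − 8.0000y = -28.0000  (k_3=137.5000)
Cramer on rows 1–2 → x = 7.5000, y = 3.5000

(7.5000, 3.5000)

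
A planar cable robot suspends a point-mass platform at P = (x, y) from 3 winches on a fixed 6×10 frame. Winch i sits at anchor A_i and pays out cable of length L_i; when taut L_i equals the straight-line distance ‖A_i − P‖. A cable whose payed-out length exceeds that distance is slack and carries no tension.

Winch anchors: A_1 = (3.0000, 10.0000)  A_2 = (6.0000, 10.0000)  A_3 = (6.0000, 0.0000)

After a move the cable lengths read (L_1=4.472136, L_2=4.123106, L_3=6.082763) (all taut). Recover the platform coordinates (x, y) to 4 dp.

each cable: (A_i−P)·(A_i−P) = L_i²; let c_i = ‖A_i‖²−L_i²
c_1 = 9.0000+100.0000−20.0000 = 89.0000
row 1: -6.0000x + 0.0000y = -30.0000  (c_2=119.0000)
row 2: -6.0000x + 20.0000y = 90.0000  (c_3=-1.0000)
Cramer on rows 1–2 → x = 5.0000, y = 6.0000

(5.0000, 6.0000)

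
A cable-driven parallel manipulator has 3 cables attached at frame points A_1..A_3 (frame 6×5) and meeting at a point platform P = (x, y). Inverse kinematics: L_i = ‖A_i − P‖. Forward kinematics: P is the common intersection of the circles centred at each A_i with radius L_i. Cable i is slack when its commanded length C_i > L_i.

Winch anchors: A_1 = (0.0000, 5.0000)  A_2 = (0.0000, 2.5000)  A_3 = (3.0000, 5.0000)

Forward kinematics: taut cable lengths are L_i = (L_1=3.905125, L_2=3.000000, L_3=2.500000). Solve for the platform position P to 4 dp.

(3.0000, 2.5000)

each cable: (A_i−P)·(A_i−P) = L_i²; let c_i = ‖A_i‖²−L_i²
c_1 = 0.0000+25.0000−15.2500 = 9.7500
row 1: 0.0000x + 5.0000y = 12.5000  (c_2=-2.7500)
row 2: -6.0000x + 0.0000y = -18.0000  (c_3=27.7500)
Cramer on rows 1–2 → x = 3.0000, y = 2.5000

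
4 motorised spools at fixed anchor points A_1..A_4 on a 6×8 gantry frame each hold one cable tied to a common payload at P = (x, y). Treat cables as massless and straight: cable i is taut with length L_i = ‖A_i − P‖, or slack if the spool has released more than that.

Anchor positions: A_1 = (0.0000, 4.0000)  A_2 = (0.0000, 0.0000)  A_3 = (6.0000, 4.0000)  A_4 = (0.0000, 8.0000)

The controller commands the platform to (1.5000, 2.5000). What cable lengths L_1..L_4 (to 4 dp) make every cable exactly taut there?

L_1: Δ = A_1−P = (-1.5000, 1.5000) → ‖Δ‖ = √4.5000 = 2.1213
L_2: Δ = A_2−P = (-1.5000, -2.5000) → ‖Δ‖ = √8.5000 = 2.9155
L_3: Δ = A_3−P = (4.5000, 1.5000) → ‖Δ‖ = √22.5000 = 4.7434
L_4: Δ = A_4−P = (-1.5000, 5.5000) → ‖Δ‖ = √32.5000 = 5.7009

(2.1213, 2.9155, 4.7434, 5.7009)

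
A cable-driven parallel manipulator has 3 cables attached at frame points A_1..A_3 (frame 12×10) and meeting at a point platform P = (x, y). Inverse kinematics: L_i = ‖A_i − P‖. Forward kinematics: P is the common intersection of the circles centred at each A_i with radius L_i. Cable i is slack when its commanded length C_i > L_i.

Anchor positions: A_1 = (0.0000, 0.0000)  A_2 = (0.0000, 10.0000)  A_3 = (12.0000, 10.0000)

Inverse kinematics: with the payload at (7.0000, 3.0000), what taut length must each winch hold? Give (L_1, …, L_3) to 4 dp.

(7.6158, 9.8995, 8.6023)

L_1 = √((0.0000−7.0000)² + (0.0000−3.0000)²) = 7.6158
L_2 = √((0.0000−7.0000)² + (10.0000−3.0000)²) = 9.8995
L_3 = √((12.0000−7.0000)² + (10.0000−3.0000)²) = 8.6023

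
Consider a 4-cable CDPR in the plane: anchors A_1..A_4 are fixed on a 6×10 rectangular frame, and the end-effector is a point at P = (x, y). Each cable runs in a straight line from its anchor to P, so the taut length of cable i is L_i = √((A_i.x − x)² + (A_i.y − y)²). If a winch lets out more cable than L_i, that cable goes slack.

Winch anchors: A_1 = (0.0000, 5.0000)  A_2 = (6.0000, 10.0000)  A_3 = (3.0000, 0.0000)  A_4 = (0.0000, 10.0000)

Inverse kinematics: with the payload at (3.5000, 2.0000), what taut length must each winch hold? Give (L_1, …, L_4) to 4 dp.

cable 1: Δx=-3.5000, Δy=3.0000; L_1 = √(Δx²+Δy²) = 4.6098
cable 2: Δx=2.5000, Δy=8.0000; L_2 = √(Δx²+Δy²) = 8.3815
cable 3: Δx=-0.5000, Δy=-2.0000; L_3 = √(Δx²+Δy²) = 2.0616
cable 4: Δx=-3.5000, Δy=8.0000; L_4 = √(Δx²+Δy²) = 8.7321

(4.6098, 8.3815, 2.0616, 8.7321)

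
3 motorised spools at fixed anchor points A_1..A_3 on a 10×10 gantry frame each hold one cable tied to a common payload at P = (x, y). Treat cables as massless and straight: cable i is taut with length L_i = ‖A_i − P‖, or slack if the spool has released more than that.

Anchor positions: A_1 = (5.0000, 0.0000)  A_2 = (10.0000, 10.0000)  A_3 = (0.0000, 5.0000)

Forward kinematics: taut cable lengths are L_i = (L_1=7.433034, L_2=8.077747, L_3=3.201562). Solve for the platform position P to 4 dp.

(2.5000, 7.0000)

each cable: (A_i−P)·(A_i−P) = L_i²; let k_i = ‖A_i‖²−L_i²
k_1 = 25.0000+0.0000−55.2500 = -30.2500
row 1: -10.0000x − 20.0000y = -165.0000  (k_2=134.7500)
row 2: 10.0000x − 10.0000y = -45.0000  (k_3=14.7500)
Cramer on rows 1–2 → x = 2.5000, y = 7.0000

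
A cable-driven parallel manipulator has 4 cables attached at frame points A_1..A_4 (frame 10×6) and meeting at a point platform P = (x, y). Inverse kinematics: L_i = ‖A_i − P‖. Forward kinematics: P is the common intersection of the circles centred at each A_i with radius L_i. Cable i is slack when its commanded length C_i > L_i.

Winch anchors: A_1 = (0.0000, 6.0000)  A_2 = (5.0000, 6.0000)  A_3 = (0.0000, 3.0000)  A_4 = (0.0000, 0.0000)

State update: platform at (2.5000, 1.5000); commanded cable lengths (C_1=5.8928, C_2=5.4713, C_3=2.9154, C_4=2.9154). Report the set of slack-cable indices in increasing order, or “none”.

1, 2

i=1: geometric 5.1478 vs commanded 5.8928 ⇒ slack
i=2: geometric 5.1478 vs commanded 5.4713 ⇒ slack
i=3: geometric 2.9155 vs commanded 2.9154 ⇒ taut
i=4: geometric 2.9155 vs commanded 2.9154 ⇒ taut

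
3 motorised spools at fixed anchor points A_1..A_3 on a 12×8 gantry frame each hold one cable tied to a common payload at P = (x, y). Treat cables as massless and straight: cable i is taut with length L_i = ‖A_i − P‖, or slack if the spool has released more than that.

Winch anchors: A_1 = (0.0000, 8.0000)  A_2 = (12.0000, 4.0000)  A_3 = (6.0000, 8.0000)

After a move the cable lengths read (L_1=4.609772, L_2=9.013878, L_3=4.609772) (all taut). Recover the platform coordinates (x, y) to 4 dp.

circle eqns → linear via eq_j − eq_1; set k_j = A_j·A_j − L_j²
k_1 = 0.0000+64.0000−21.2500 = 42.7500
-24.0000·x + 8.0000·y = k_1−k_2 = -36.0000
-12.0000·x + 0.0000·y = k_1−k_3 = -36.0000
solve first two rows → x=3.0000, y=4.5000

(3.0000, 4.5000)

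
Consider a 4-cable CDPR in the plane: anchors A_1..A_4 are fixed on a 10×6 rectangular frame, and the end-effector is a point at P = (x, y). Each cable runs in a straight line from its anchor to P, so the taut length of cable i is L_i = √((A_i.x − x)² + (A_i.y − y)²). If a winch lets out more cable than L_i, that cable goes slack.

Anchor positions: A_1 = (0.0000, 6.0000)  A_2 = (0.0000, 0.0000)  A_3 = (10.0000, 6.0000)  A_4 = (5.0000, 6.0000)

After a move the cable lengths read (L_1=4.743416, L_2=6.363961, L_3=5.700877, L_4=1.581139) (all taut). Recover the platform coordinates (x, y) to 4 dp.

(4.5000, 4.5000)

each cable: (A_i−P)·(A_i−P) = L_i²; let c_i = ‖A_i‖²−L_i²
c_1 = 0.0000+36.0000−22.5000 = 13.5000
row 1: 0.0000x + 12.0000y = 54.0000  (c_2=-40.5000)
row 2: -20.0000x + 0.0000y = -90.0000  (c_3=103.5000)
row 3: -10.0000x + 0.0000y = -45.0000  (c_4=58.5000)
Cramer on rows 1–2 → x = 4.5000, y = 4.5000
check cable 4: ‖A_4−P‖² = 2.5000 ≈ L_4² = 2.5000 ✓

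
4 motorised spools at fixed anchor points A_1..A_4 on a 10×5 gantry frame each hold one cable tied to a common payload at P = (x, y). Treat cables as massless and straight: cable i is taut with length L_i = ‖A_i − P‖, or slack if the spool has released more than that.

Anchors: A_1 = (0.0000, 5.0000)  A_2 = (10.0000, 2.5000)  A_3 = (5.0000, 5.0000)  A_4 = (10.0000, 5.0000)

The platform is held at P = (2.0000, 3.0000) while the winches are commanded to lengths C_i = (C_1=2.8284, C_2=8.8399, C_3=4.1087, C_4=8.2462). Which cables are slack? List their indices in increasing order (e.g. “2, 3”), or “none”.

2, 3

cable 1: L_1 = ‖A_1−P‖ = 2.8284;  C_1 = 2.8284 → taut
cable 2: L_2 = ‖A_2−P‖ = 8.0156;  C_2 = 8.8399 → slack
cable 3: L_3 = ‖A_3−P‖ = 3.6056;  C_3 = 4.1087 → slack
cable 4: L_4 = ‖A_4−P‖ = 8.2462;  C_4 = 8.2462 → taut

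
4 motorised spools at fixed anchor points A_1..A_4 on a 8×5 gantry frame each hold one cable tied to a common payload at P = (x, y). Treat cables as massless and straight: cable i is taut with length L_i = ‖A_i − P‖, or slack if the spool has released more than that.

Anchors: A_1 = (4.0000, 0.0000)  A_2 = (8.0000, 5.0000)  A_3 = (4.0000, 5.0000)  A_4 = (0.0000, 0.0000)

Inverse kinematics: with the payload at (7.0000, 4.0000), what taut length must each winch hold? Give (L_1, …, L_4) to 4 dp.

(5.0000, 1.4142, 3.1623, 8.0623)

L_1: Δ = A_1−P = (-3.0000, -4.0000) → ‖Δ‖ = √25.0000 = 5.0000
L_2: Δ = A_2−P = (1.0000, 1.0000) → ‖Δ‖ = √2.0000 = 1.4142
L_3: Δ = A_3−P = (-3.0000, 1.0000) → ‖Δ‖ = √10.0000 = 3.1623
L_4: Δ = A_4−P = (-7.0000, -4.0000) → ‖Δ‖ = √65.0000 = 8.0623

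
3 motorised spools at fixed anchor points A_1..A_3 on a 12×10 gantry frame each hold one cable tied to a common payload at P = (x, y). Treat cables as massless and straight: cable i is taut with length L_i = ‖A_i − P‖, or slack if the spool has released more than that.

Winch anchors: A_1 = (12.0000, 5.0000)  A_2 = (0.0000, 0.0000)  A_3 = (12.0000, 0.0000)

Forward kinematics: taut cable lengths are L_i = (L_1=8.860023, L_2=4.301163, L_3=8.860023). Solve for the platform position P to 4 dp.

each cable: (A_i−P)·(A_i−P) = L_i²; let c_i = ‖A_i‖²−L_i²
c_1 = 144.0000+25.0000−78.5000 = 90.5000
row 1: 24.0000x + 10.0000y = 109.0000  (c_2=-18.5000)
row 2: 0.0000x + 10.0000y = 25.0000  (c_3=65.5000)
Cramer on rows 1–2 → x = 3.5000, y = 2.5000

(3.5000, 2.5000)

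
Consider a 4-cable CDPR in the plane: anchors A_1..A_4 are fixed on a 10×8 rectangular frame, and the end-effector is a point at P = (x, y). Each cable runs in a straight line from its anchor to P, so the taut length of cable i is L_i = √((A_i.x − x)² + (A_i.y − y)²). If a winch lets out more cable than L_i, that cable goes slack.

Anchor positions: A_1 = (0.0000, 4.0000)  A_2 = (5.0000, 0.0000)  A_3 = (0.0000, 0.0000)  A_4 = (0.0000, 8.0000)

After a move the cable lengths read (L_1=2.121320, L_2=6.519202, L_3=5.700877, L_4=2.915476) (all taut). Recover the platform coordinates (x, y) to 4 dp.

(1.5000, 5.5000)

circle eqns → linear via eq_j − eq_1; set c_j = A_j·A_j − L_j²
c_1 = 0.0000+16.0000−4.5000 = 11.5000
-10.0000·x + 8.0000·y = c_1−c_2 = 29.0000
0.0000·x + 8.0000·y = c_1−c_3 = 44.0000
0.0000·x − 8.0000·y = c_1−c_4 = -44.0000
solve first two rows → x=1.5000, y=5.5000
check cable 4: ‖A_4−P‖² = 8.5000 ≈ L_4² = 8.5000 ✓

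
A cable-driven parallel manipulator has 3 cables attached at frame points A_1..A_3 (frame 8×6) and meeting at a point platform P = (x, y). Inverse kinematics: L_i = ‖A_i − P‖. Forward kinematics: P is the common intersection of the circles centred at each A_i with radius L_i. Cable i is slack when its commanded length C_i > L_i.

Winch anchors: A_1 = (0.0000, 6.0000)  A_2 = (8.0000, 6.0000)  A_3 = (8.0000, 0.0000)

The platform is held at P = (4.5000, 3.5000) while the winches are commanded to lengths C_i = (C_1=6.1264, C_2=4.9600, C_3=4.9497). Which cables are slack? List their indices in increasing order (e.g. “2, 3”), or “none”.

1, 2

i=1: geometric 5.1478 vs commanded 6.1264 ⇒ slack
i=2: geometric 4.3012 vs commanded 4.9600 ⇒ slack
i=3: geometric 4.9497 vs commanded 4.9497 ⇒ taut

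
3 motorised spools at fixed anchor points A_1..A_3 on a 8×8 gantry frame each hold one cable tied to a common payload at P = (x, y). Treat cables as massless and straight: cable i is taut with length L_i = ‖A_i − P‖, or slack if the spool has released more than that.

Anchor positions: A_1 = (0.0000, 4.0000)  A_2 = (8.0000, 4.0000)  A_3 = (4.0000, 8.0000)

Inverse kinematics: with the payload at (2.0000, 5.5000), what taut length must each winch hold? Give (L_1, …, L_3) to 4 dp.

L_1 = √((0.0000−2.0000)² + (4.0000−5.5000)²) = 2.5000
L_2 = √((8.0000−2.0000)² + (4.0000−5.5000)²) = 6.1847
L_3 = √((4.0000−2.0000)² + (8.0000−5.5000)²) = 3.2016

(2.5000, 6.1847, 3.2016)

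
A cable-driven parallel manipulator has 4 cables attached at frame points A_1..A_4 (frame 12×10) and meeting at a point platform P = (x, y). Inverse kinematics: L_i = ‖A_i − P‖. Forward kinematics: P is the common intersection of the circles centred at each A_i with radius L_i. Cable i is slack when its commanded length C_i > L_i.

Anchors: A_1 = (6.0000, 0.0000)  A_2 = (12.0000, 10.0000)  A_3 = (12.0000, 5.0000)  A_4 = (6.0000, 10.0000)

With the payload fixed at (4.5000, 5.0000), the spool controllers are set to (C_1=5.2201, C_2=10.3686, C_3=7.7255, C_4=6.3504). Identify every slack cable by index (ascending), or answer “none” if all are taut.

2, 3, 4

cable 1: √((1.5000)²+(-5.0000)²)=5.2202, C_1=5.2201: taut
cable 2: √((7.5000)²+(5.0000)²)=9.0139, C_2=10.3686: slack
cable 3: √((7.5000)²+(0.0000)²)=7.5000, C_3=7.7255: slack
cable 4: √((1.5000)²+(5.0000)²)=5.2202, C_4=6.3504: slack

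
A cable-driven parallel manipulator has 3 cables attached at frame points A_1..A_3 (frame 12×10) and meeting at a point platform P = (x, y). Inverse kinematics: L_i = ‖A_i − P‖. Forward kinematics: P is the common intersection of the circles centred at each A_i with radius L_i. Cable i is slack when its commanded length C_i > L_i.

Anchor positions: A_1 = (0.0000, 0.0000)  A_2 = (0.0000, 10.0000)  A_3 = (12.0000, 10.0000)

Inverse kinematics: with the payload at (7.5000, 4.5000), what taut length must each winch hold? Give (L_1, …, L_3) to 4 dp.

(8.7464, 9.3005, 7.1063)

cable 1: Δx=-7.5000, Δy=-4.5000; L_1 = √(Δx²+Δy²) = 8.7464
cable 2: Δx=-7.5000, Δy=5.5000; L_2 = √(Δx²+Δy²) = 9.3005
cable 3: Δx=4.5000, Δy=5.5000; L_3 = √(Δx²+Δy²) = 7.1063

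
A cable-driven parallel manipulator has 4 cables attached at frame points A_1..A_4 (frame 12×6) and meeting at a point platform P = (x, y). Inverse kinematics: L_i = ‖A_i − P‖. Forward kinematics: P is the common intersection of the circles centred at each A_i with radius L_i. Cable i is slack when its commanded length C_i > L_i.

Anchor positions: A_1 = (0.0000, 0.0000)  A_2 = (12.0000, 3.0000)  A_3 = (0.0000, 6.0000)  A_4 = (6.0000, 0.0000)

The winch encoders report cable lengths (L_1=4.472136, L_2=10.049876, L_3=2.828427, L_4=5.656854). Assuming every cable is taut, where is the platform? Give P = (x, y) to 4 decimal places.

circle eqns → linear via eq_j − eq_1; set c_j = A_j·A_j − L_j²
c_1 = 0.0000+0.0000−20.0000 = -20.0000
-24.0000·x − 6.0000·y = c_1−c_2 = -72.0000
0.0000·x − 12.0000·y = c_1−c_3 = -48.0000
-12.0000·x + 0.0000·y = c_1−c_4 = -24.0000
solve first two rows → x=2.0000, y=4.0000
check cable 4: ‖A_4−P‖² = 32.0000 ≈ L_4² = 32.0000 ✓

(2.0000, 4.0000)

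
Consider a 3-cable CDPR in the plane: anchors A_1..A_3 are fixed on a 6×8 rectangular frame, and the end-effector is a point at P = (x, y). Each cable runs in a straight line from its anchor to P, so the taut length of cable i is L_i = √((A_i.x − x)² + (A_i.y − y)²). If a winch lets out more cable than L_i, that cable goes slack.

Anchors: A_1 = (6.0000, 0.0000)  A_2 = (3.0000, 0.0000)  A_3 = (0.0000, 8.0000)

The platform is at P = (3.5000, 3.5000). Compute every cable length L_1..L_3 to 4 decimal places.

(4.3012, 3.5355, 5.7009)

L_1 = √((6.0000−3.5000)² + (0.0000−3.5000)²) = 4.3012
L_2 = √((3.0000−3.5000)² + (0.0000−3.5000)²) = 3.5355
L_3 = √((0.0000−3.5000)² + (8.0000−3.5000)²) = 5.7009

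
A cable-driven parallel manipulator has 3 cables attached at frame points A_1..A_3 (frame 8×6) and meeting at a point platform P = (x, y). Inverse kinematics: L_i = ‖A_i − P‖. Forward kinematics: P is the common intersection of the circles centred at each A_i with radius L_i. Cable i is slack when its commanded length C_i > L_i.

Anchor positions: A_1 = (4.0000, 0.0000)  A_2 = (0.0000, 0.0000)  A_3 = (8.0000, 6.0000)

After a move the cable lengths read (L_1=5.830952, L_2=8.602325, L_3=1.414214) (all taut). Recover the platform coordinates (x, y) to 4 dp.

expand ‖A_i−P‖²=L_i² and subtract eq 1 (k_i ≔ ‖A_i‖²−L_i²)
k_1 = 16.0000+0.0000−34.0000 = -18.0000
eq1−eq2 → [8.0000  0.0000]·P = 56.0000
eq1−eq3 → [-8.0000  -12.0000]·P = -116.0000
2×2 solve → P = (7.0000, 5.0000)

(7.0000, 5.0000)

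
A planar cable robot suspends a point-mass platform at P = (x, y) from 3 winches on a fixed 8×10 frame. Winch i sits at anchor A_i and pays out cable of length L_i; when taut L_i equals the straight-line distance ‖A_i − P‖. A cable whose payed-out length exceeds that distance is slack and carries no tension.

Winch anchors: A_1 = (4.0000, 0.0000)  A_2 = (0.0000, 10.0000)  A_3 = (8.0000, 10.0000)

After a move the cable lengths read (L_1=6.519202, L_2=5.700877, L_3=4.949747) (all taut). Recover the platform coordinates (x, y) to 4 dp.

(4.5000, 6.5000)

expand ‖A_i−P‖²=L_i² and subtract eq 1 (q_i ≔ ‖A_i‖²−L_i²)
q_1 = 16.0000+0.0000−42.5000 = -26.5000
eq1−eq2 → [8.0000  -20.0000]·P = -94.0000
eq1−eq3 → [-8.0000  -20.0000]·P = -166.0000
2×2 solve → P = (4.5000, 6.5000)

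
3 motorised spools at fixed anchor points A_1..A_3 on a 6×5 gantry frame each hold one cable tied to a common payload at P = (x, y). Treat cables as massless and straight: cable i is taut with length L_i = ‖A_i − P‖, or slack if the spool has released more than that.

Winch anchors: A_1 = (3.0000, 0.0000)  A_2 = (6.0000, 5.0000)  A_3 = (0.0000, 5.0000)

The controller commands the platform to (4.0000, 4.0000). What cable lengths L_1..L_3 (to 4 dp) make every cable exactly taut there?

(4.1231, 2.2361, 4.1231)

L_1 = √((3.0000−4.0000)² + (0.0000−4.0000)²) = 4.1231
L_2 = √((6.0000−4.0000)² + (5.0000−4.0000)²) = 2.2361
L_3 = √((0.0000−4.0000)² + (5.0000−4.0000)²) = 4.1231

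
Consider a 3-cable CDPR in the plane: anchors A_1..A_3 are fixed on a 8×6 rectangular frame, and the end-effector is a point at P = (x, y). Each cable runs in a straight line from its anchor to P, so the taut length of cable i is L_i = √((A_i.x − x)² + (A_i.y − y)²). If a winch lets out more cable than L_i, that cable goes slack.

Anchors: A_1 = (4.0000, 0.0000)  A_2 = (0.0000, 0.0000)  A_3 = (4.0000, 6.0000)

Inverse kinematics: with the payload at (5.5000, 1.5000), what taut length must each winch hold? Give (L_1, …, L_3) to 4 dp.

(2.1213, 5.7009, 4.7434)

L_1: Δ = A_1−P = (-1.5000, -1.5000) → ‖Δ‖ = √4.5000 = 2.1213
L_2: Δ = A_2−P = (-5.5000, -1.5000) → ‖Δ‖ = √32.5000 = 5.7009
L_3: Δ = A_3−P = (-1.5000, 4.5000) → ‖Δ‖ = √22.5000 = 4.7434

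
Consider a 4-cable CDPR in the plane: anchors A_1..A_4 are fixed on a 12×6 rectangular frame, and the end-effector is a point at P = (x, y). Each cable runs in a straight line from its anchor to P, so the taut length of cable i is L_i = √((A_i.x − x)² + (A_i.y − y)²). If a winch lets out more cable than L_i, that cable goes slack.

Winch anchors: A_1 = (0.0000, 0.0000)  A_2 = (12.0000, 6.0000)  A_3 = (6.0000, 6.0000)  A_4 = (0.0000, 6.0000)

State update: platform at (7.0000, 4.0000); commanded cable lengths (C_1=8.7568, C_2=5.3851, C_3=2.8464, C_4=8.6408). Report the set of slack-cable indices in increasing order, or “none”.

i=1: geometric 8.0623 vs commanded 8.7568 ⇒ slack
i=2: geometric 5.3852 vs commanded 5.3851 ⇒ taut
i=3: geometric 2.2361 vs commanded 2.8464 ⇒ slack
i=4: geometric 7.2801 vs commanded 8.6408 ⇒ slack

1, 3, 4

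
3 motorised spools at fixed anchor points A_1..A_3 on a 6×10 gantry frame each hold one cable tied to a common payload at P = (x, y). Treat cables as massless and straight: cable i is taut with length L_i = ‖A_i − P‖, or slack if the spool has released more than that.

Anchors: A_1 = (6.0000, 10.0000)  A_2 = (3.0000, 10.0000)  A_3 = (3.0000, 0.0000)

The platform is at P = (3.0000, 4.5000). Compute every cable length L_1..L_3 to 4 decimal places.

cable 1: Δx=3.0000, Δy=5.5000; L_1 = √(Δx²+Δy²) = 6.2650
cable 2: Δx=0.0000, Δy=5.5000; L_2 = √(Δx²+Δy²) = 5.5000
cable 3: Δx=0.0000, Δy=-4.5000; L_3 = √(Δx²+Δy²) = 4.5000

(6.2650, 5.5000, 4.5000)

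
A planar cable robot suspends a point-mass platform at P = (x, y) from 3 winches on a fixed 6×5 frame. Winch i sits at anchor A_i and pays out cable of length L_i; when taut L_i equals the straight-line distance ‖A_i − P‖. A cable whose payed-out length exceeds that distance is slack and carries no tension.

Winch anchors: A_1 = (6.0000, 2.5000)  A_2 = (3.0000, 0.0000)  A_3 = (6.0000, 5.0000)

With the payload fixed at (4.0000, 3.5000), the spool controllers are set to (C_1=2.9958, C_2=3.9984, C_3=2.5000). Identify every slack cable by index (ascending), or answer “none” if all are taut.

i=1: geometric 2.2361 vs commanded 2.9958 ⇒ slack
i=2: geometric 3.6401 vs commanded 3.9984 ⇒ slack
i=3: geometric 2.5000 vs commanded 2.5000 ⇒ taut

1, 2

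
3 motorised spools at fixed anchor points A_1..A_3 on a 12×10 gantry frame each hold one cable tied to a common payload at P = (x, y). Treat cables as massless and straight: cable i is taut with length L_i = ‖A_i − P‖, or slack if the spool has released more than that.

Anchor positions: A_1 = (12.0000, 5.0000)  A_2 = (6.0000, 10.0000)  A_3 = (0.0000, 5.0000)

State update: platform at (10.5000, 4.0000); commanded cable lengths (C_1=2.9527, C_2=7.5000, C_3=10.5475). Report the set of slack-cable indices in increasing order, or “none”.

1

cable 1: L_1 = ‖A_1−P‖ = 1.8028;  C_1 = 2.9527 → slack
cable 2: L_2 = ‖A_2−P‖ = 7.5000;  C_2 = 7.5000 → taut
cable 3: L_3 = ‖A_3−P‖ = 10.5475;  C_3 = 10.5475 → taut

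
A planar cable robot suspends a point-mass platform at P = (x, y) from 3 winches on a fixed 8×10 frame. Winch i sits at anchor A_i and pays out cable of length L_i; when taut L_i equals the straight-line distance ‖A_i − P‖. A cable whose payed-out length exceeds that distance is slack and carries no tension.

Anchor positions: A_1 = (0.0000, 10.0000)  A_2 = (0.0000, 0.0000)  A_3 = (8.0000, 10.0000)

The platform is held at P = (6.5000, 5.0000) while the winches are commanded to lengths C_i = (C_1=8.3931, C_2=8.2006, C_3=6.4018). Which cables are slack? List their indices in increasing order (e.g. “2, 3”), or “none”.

i=1: geometric 8.2006 vs commanded 8.3931 ⇒ slack
i=2: geometric 8.2006 vs commanded 8.2006 ⇒ taut
i=3: geometric 5.2202 vs commanded 6.4018 ⇒ slack

1, 3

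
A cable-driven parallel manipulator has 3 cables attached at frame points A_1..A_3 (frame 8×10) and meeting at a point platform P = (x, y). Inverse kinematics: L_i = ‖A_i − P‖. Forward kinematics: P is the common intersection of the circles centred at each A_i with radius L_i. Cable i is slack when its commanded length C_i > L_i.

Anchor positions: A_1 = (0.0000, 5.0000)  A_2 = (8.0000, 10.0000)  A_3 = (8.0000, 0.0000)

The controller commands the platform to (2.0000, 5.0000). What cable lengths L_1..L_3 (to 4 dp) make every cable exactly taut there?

L_1: Δ = A_1−P = (-2.0000, 0.0000) → ‖Δ‖ = √4.0000 = 2.0000
L_2: Δ = A_2−P = (6.0000, 5.0000) → ‖Δ‖ = √61.0000 = 7.8102
L_3: Δ = A_3−P = (6.0000, -5.0000) → ‖Δ‖ = √61.0000 = 7.8102

(2.0000, 7.8102, 7.8102)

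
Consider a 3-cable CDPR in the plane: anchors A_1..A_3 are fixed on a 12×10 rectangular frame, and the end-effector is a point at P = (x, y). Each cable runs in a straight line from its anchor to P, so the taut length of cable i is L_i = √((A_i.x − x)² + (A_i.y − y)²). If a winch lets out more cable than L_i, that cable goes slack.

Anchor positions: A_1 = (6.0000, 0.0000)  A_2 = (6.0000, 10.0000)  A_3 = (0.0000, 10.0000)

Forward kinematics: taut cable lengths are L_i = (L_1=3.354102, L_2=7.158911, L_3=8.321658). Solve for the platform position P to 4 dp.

expand ‖A_i−P‖²=L_i² and subtract eq 1 (c_i ≔ ‖A_i‖²−L_i²)
c_1 = 36.0000+0.0000−11.2500 = 24.7500
eq1−eq2 → [0.0000  -20.0000]·P = -60.0000
eq1−eq3 → [12.0000  -20.0000]·P = -6.0000
2×2 solve → P = (4.5000, 3.0000)

(4.5000, 3.0000)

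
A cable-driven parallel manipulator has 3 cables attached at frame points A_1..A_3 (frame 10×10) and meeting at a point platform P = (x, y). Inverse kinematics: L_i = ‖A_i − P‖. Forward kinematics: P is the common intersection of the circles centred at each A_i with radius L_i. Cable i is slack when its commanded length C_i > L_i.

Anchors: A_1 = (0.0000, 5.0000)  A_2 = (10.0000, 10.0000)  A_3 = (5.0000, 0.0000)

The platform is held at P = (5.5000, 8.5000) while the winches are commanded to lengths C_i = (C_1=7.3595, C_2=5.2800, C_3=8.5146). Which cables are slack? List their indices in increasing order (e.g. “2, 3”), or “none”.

1, 2

i=1: geometric 6.5192 vs commanded 7.3595 ⇒ slack
i=2: geometric 4.7434 vs commanded 5.2800 ⇒ slack
i=3: geometric 8.5147 vs commanded 8.5146 ⇒ taut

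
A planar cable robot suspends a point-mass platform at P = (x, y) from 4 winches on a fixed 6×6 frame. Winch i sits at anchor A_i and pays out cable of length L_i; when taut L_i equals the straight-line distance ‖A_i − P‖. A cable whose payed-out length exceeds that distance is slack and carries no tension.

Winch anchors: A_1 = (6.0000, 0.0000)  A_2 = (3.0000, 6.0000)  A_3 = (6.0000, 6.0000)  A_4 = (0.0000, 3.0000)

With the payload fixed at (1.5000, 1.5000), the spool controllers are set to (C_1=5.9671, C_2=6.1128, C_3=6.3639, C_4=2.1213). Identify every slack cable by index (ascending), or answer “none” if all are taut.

1, 2

i=1: geometric 4.7434 vs commanded 5.9671 ⇒ slack
i=2: geometric 4.7434 vs commanded 6.1128 ⇒ slack
i=3: geometric 6.3640 vs commanded 6.3639 ⇒ taut
i=4: geometric 2.1213 vs commanded 2.1213 ⇒ taut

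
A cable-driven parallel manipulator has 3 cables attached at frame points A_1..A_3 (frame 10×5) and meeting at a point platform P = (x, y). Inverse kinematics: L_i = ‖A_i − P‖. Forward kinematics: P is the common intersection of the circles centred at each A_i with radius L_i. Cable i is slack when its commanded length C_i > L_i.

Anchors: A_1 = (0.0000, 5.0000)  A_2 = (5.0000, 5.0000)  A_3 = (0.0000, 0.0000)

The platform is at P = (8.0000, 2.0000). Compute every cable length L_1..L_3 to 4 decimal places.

(8.5440, 4.2426, 8.2462)

L_1: Δ = A_1−P = (-8.0000, 3.0000) → ‖Δ‖ = √73.0000 = 8.5440
L_2: Δ = A_2−P = (-3.0000, 3.0000) → ‖Δ‖ = √18.0000 = 4.2426
L_3: Δ = A_3−P = (-8.0000, -2.0000) → ‖Δ‖ = √68.0000 = 8.2462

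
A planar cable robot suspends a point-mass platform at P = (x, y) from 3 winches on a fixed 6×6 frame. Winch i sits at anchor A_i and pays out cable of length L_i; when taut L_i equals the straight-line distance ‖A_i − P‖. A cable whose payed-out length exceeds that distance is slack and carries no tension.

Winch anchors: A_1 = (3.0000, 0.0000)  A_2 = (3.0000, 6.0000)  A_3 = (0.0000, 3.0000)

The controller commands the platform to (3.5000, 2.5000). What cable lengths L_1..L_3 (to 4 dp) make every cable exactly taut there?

(2.5495, 3.5355, 3.5355)

cable 1: Δx=-0.5000, Δy=-2.5000; L_1 = √(Δx²+Δy²) = 2.5495
cable 2: Δx=-0.5000, Δy=3.5000; L_2 = √(Δx²+Δy²) = 3.5355
cable 3: Δx=-3.5000, Δy=0.5000; L_3 = √(Δx²+Δy²) = 3.5355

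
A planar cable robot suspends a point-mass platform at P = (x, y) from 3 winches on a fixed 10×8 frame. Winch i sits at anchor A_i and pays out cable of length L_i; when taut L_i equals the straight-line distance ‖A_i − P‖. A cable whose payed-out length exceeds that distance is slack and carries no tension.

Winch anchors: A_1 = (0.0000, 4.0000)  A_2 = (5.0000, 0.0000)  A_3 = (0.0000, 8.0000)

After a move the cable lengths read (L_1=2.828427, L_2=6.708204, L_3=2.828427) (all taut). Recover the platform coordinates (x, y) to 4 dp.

(2.0000, 6.0000)

circle eqns → linear via eq_j − eq_1; set c_j = A_j·A_j − L_j²
c_1 = 0.0000+16.0000−8.0000 = 8.0000
-10.0000·x + 8.0000·y = c_1−c_2 = 28.0000
0.0000·x − 8.0000·y = c_1−c_3 = -48.0000
solve first two rows → x=2.0000, y=6.0000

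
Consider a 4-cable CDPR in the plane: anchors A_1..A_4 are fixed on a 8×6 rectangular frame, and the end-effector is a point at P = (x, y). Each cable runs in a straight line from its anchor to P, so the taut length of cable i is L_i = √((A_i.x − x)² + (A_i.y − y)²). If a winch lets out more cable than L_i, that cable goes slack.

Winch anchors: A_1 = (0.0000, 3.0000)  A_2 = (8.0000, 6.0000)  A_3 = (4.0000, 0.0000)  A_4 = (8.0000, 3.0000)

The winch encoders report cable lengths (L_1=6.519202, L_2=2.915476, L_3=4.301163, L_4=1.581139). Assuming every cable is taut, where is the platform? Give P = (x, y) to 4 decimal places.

(6.5000, 3.5000)

circle eqns → linear via eq_j − eq_1; set q_j = A_j·A_j − L_j²
q_1 = 0.0000+9.0000−42.5000 = -33.5000
-16.0000·x − 6.0000·y = q_1−q_2 = -125.0000
-8.0000·x + 6.0000·y = q_1−q_3 = -31.0000
-16.0000·x + 0.0000·y = q_1−q_4 = -104.0000
solve first two rows → x=6.5000, y=3.5000
check cable 4: ‖A_4−P‖² = 2.5000 ≈ L_4² = 2.5000 ✓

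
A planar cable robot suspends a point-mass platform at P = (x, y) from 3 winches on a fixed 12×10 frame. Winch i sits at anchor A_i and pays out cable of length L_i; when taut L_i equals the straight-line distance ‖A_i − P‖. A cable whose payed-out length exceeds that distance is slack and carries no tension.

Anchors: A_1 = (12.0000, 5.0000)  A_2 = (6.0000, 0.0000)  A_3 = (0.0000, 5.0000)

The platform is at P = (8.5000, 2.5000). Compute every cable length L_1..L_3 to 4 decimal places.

cable 1: Δx=3.5000, Δy=2.5000; L_1 = √(Δx²+Δy²) = 4.3012
cable 2: Δx=-2.5000, Δy=-2.5000; L_2 = √(Δx²+Δy²) = 3.5355
cable 3: Δx=-8.5000, Δy=2.5000; L_3 = √(Δx²+Δy²) = 8.8600

(4.3012, 3.5355, 8.8600)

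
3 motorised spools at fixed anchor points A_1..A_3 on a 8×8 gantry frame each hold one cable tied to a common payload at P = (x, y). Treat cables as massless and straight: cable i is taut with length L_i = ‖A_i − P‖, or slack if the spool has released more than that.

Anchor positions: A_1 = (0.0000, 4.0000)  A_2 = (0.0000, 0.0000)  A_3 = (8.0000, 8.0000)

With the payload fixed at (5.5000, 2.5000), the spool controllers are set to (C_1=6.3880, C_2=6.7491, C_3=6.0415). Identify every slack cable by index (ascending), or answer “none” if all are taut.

cable 1: L_1 = ‖A_1−P‖ = 5.7009;  C_1 = 6.3880 → slack
cable 2: L_2 = ‖A_2−P‖ = 6.0415;  C_2 = 6.7491 → slack
cable 3: L_3 = ‖A_3−P‖ = 6.0415;  C_3 = 6.0415 → taut

1, 2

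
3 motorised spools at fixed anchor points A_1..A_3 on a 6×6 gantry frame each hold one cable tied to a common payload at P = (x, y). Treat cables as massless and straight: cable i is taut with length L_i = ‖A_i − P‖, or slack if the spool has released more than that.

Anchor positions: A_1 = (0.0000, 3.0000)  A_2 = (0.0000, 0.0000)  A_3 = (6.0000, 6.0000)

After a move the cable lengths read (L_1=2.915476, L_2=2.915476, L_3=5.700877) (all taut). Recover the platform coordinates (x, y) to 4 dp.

circle eqns → linear via eq_j − eq_1; set k_j = A_j·A_j − L_j²
k_1 = 0.0000+9.0000−8.5000 = 0.5000
0.0000·x + 6.0000·y = k_1−k_2 = 9.0000
-12.0000·x − 6.0000·y = k_1−k_3 = -39.0000
solve first two rows → x=2.5000, y=1.5000

(2.5000, 1.5000)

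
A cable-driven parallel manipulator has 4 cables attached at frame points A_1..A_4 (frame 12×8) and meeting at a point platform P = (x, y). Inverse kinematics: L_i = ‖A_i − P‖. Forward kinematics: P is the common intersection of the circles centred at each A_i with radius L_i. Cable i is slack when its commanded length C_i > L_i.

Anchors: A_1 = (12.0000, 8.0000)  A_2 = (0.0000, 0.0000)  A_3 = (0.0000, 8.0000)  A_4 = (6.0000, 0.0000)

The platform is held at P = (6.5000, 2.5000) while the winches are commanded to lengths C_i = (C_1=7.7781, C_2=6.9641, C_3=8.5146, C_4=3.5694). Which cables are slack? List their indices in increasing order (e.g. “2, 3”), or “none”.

i=1: geometric 7.7782 vs commanded 7.7781 ⇒ taut
i=2: geometric 6.9642 vs commanded 6.9641 ⇒ taut
i=3: geometric 8.5147 vs commanded 8.5146 ⇒ taut
i=4: geometric 2.5495 vs commanded 3.5694 ⇒ slack

4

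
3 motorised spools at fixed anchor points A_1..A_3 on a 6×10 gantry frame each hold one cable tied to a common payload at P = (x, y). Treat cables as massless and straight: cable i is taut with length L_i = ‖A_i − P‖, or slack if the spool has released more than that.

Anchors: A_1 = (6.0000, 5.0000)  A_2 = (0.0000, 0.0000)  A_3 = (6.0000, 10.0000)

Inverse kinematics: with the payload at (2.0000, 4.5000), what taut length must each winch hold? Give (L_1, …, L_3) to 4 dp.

(4.0311, 4.9244, 6.8007)

cable 1: Δx=4.0000, Δy=0.5000; L_1 = √(Δx²+Δy²) = 4.0311
cable 2: Δx=-2.0000, Δy=-4.5000; L_2 = √(Δx²+Δy²) = 4.9244
cable 3: Δx=4.0000, Δy=5.5000; L_3 = √(Δx²+Δy²) = 6.8007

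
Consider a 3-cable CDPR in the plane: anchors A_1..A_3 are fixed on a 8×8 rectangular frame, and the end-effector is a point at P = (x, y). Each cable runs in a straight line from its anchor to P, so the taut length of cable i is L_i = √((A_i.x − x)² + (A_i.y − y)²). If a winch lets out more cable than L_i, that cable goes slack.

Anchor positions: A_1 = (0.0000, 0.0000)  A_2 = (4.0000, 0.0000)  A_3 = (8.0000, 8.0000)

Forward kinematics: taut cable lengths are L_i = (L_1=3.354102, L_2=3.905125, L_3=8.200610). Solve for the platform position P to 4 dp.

expand ‖A_i−P‖²=L_i² and subtract eq 1 (q_i ≔ ‖A_i‖²−L_i²)
q_1 = 0.0000+0.0000−11.2500 = -11.2500
eq1−eq2 → [-8.0000  0.0000]·P = -12.0000
eq1−eq3 → [-16.0000  -16.0000]·P = -72.0000
2×2 solve → P = (1.5000, 3.0000)

(1.5000, 3.0000)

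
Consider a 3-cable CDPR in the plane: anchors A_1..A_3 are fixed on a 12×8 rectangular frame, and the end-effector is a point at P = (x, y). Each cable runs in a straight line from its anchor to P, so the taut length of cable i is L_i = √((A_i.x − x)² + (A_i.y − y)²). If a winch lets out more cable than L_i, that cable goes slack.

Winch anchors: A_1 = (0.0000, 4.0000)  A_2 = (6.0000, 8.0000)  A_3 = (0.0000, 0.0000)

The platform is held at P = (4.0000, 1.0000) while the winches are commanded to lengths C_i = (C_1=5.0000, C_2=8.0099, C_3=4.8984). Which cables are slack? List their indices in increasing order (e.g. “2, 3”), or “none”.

cable 1: L_1 = ‖A_1−P‖ = 5.0000;  C_1 = 5.0000 → taut
cable 2: L_2 = ‖A_2−P‖ = 7.2801;  C_2 = 8.0099 → slack
cable 3: L_3 = ‖A_3−P‖ = 4.1231;  C_3 = 4.8984 → slack

2, 3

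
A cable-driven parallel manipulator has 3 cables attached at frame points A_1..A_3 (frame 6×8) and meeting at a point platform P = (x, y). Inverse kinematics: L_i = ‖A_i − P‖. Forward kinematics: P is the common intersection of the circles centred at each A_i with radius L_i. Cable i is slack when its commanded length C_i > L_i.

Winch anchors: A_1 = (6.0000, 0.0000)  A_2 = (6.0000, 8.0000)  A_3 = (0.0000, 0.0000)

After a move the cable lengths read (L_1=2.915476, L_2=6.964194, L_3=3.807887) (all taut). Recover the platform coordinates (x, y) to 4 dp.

(3.5000, 1.5000)

circle eqns → linear via eq_j − eq_1; set q_j = A_j·A_j − L_j²
q_1 = 36.0000+0.0000−8.5000 = 27.5000
0.0000·x − 16.0000·y = q_1−q_2 = -24.0000
12.0000·x + 0.0000·y = q_1−q_3 = 42.0000
solve first two rows → x=3.5000, y=1.5000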